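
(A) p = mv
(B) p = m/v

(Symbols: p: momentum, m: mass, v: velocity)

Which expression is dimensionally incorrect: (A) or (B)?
(B)

(A) p = mv: LHS [L M T^-1], RHS [L M T^-1] ✓
(B) p = m/v: LHS [L M T^-1], RHS [L^-1 M T] ✗

Expression (B) p = m/v is dimensionally incorrect.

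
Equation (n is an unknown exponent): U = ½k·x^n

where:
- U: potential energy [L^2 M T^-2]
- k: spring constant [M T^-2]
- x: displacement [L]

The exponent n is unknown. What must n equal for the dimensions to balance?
n = 2

U has dimensions [L^2 M T^-2]; x has dimensions [L].
The rest of the RHS has dimensions [M T^-2], so x^n must supply [L^2].
With n = 2: ½k·x^2 has dimensions [L^2 M T^-2], matching the LHS ✓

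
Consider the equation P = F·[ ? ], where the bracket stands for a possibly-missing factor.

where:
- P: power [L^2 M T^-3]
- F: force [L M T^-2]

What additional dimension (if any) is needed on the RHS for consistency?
[L T^-1] — velocity (e.g. v)

P has dimensions [L^2 M T^-3]; F has dimensions [L M T^-2].
The bracketed factor must supply [L^2 M T^-3] / [L M T^-2] = [L T^-1].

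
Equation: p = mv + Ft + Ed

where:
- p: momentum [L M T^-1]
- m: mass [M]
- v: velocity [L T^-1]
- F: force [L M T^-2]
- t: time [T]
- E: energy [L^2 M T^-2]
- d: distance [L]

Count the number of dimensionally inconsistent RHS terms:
1

LHS p: [L M T^-1]
- mv: [L M T^-1] ✓
- Ft: [L M T^-1] ✓
- Ed: [L^3 M T^-2] ✗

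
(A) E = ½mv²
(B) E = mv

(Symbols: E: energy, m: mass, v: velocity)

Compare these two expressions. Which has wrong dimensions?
(B)

(A) E = ½mv²: LHS [L^2 M T^-2], RHS [L^2 M T^-2] ✓
(B) E = mv: LHS [L^2 M T^-2], RHS [L M T^-1] ✗

Expression (B) E = mv is dimensionally incorrect.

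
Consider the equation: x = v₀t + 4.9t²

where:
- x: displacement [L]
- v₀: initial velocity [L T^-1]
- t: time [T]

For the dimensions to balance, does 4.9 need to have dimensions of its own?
Yes

x has dimensions [L], while t² alone has dimensions [T^2]. For the equation to balance, the factor 4.9 must carry dimensions [L T^-2] — it is a dimensional constant (a numerical value of a physical quantity with its units suppressed), not a pure number.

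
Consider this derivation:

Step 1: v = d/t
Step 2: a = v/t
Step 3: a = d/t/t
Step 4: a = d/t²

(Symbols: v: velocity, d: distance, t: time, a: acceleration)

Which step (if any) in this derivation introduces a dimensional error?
No step introduces an error — all steps are dimensionally consistent.

Step 1: v = d/t → LHS [L T^-1], RHS [L T^-1] ✓
Step 2: a = v/t → LHS [L T^-2], RHS [L T^-2] ✓
Step 3: a = d/t/t → LHS [L T^-2], RHS [L T^-2] ✓
Step 4: a = d/t² → LHS [L T^-2], RHS [L T^-2] ✓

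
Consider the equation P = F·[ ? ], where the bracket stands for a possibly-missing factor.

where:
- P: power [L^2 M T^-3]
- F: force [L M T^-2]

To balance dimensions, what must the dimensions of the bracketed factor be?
[L T^-1] — velocity (e.g. v)

P has dimensions [L^2 M T^-3]; F has dimensions [L M T^-2].
The bracketed factor must supply [L^2 M T^-3] / [L M T^-2] = [L T^-1].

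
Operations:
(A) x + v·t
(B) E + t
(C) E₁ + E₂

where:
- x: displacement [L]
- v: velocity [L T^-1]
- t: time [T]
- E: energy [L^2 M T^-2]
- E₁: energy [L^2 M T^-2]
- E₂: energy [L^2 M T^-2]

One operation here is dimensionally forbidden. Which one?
(B) E + t

(A) x + v·t: x [L] and v·t [L] — same dimensions ✓
(B) E + t: E [L^2 M T^-2] and t [T] — different dimensions cannot be added/subtracted ✗
(C) E₁ + E₂: E₁ [L^2 M T^-2] and E₂ [L^2 M T^-2] — same dimensions ✓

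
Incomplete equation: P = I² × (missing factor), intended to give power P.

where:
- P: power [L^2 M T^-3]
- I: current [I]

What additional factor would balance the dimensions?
R (resistance), dimensions [I^-2 L^2 M T^-3]

P has dimensions [L^2 M T^-3] and I² has dimensions [I^2].
The missing factor must have dimensions [L^2 M T^-3] / [I^2] = [I^-2 L^2 M T^-3], i.e. resistance (R).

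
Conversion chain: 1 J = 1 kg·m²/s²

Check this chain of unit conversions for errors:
The chain is correct (no errors).

Correct: Joule is defined as kg·m²/s²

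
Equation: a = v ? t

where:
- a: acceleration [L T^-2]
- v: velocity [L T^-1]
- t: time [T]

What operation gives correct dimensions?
division (÷): a = v ÷ t

a [L T^-2]; v [L T^-1]; t [T].
v × t → [L] ✗
v ÷ t → [L T^-2] ✓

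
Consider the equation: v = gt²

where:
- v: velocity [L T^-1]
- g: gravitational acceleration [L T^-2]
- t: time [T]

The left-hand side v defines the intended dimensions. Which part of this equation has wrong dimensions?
The right-hand side term gt²

v has dimensions [L T^-1], but gt² has dimensions [L], so the term gt² is dimensionally wrong for v.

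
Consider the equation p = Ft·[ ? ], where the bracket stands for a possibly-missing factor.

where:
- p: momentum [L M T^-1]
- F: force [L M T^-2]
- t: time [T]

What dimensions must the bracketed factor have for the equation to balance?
Nothing is missing — the bracketed factor must be dimensionless.

p has dimensions [L M T^-1] and Ft already has dimensions [L M T^-1], so p = Ft is dimensionally complete.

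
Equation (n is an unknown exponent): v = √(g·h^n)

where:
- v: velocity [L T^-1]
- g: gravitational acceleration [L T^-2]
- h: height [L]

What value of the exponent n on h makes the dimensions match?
n = 1

v has dimensions [L T^-1]; h has dimensions [L].
With n = 1: √(g·h^1) has dimensions [L T^-1], matching the LHS ✓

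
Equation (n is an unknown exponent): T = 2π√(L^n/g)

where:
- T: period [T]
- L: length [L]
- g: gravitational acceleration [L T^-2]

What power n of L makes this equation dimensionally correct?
n = 1

T has dimensions [T]; L has dimensions [L].
With n = 1: 2π√(L^1/g) has dimensions [T], matching the LHS ✓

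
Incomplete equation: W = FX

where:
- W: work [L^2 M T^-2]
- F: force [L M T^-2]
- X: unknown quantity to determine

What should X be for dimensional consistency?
X = d (distance), dimensions [L]

W has dimensions [L^2 M T^-2]; the rest of the RHS (F) has dimensions [L M T^-2].
So X must have dimensions [L] — X = d (distance).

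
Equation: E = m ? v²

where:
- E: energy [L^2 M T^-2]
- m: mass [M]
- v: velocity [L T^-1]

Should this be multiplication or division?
multiplication (×): E = m × v²

E [L^2 M T^-2]; m [M]; v² [L^2 T^-2].
m × v² → [L^2 M T^-2] ✓
m ÷ v² → [L^-2 M T^2] ✗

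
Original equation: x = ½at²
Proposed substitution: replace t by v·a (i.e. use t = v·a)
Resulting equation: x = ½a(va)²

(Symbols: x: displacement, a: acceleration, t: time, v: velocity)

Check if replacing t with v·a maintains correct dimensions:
No

[t] = [T] and [v·a] = [L^2 T^-3]. These differ, so the substitution replaces a quantity by one of different dimensions and the result x = ½a(va)² has LHS [L] vs RHS [L^5 T^-8] — inconsistent.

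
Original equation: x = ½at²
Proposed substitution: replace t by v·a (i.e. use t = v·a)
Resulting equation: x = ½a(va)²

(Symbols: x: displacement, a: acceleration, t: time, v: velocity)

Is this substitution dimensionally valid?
No

[t] = [T] and [v·a] = [L^2 T^-3]. These differ, so the substitution replaces a quantity by one of different dimensions and the result x = ½a(va)² has LHS [L] vs RHS [L^5 T^-8] — inconsistent.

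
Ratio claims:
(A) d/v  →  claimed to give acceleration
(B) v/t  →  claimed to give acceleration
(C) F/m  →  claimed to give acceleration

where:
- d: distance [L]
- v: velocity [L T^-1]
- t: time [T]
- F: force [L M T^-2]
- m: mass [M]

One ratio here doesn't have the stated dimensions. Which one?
(A) d/v does not give acceleration

(A) d/v: [T] ≠ acceleration [L T^-2] ✗
(B) v/t: [L T^-2] = acceleration [L T^-2] ✓
(C) F/m: [L T^-2] = acceleration [L T^-2] ✓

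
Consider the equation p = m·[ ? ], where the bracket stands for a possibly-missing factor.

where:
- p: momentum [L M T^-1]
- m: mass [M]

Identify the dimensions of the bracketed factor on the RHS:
[L T^-1] — velocity (e.g. v)

p has dimensions [L M T^-1]; m has dimensions [M].
The bracketed factor must supply [L M T^-1] / [M] = [L T^-1].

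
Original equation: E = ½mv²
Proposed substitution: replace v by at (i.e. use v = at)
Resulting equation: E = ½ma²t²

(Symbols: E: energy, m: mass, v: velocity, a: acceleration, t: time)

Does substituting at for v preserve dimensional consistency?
Yes

[v] = [L T^-1] and [at] = [L T^-1]. These match, so the substitution replaces a quantity by one of the same dimensions and the result E = ½ma²t² has LHS [L^2 M T^-2] vs RHS [L^2 M T^-2] — still consistent.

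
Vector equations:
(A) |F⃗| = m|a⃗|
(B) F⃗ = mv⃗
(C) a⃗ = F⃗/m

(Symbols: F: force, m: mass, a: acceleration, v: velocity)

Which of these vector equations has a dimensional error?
(B) F⃗ = mv⃗

(A) |F⃗| = m|a⃗|: LHS [L M T^-2], RHS [L M T^-2] ✓ — magnitudes of vectors are scalars
(B) F⃗ = mv⃗: LHS [L M T^-2], RHS [L M T^-1] ✗ — mass times velocity is momentum, not force; should be ma⃗
(C) a⃗ = F⃗/m: LHS [L T^-2], RHS [L T^-2] ✓ — force (vector) divided by mass (scalar)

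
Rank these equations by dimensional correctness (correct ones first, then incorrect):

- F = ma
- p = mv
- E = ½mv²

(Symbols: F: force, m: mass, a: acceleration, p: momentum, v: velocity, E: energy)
Dimensionally correct: F = ma, p = mv, E = ½mv²
Dimensionally incorrect: none
Ordered (correct first, then incorrect): F = ma, p = mv, E = ½mv²

- F = ma: LHS [L M T^-2], RHS [L M T^-2] → correct ✓
- p = mv: LHS [L M T^-1], RHS [L M T^-1] → correct ✓
- E = ½mv²: LHS [L^2 M T^-2], RHS [L^2 M T^-2] → correct ✓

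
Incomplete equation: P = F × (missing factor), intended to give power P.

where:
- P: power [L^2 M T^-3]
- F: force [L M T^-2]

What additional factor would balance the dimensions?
v (velocity), dimensions [L T^-1]

P has dimensions [L^2 M T^-3] and F has dimensions [L M T^-2].
The missing factor must have dimensions [L^2 M T^-3] / [L M T^-2] = [L T^-1], i.e. velocity (v).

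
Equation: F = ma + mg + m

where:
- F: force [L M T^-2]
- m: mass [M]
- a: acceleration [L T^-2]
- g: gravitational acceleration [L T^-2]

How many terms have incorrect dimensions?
1

LHS F: [L M T^-2]
- ma: [L M T^-2] ✓
- mg: [L M T^-2] ✓
- m: [M] ✗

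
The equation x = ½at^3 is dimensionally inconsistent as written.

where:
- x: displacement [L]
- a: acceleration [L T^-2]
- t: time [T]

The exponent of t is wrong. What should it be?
The exponent of t should be 2: x = ½at^2

The LHS x has dimensions [L]; t has dimensions [T].
As written, the RHS ½at^3 (exponent 3 on t) has dimensions [L T], which does not match.
With exponent 2, the RHS ½at^2 has dimensions [L], matching the LHS.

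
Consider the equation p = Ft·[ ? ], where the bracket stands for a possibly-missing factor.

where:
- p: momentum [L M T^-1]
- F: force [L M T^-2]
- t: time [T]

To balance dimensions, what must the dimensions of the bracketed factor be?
Nothing is missing — the bracketed factor must be dimensionless.

p has dimensions [L M T^-1] and Ft already has dimensions [L M T^-1], so p = Ft is dimensionally complete.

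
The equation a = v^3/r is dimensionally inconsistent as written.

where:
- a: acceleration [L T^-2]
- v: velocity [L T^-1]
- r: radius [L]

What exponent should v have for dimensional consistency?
The exponent of v should be 2: a = v^2/r

The LHS a has dimensions [L T^-2]; v has dimensions [L T^-1].
As written, the RHS v^3/r (exponent 3 on v) has dimensions [L^2 T^-3], which does not match.
With exponent 2, the RHS v^2/r has dimensions [L T^-2], matching the LHS.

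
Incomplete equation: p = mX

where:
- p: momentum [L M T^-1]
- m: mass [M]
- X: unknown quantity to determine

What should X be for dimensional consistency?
X = v (velocity), dimensions [L T^-1]

p has dimensions [L M T^-1]; the rest of the RHS (m) has dimensions [M].
So X must have dimensions [L T^-1] — X = v (velocity).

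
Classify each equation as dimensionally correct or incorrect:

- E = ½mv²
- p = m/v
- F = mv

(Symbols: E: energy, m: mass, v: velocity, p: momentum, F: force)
Dimensionally correct: E = ½mv²
Dimensionally incorrect: p = m/v, F = mv
Ordered (correct first, then incorrect): E = ½mv², p = m/v, F = mv

- E = ½mv²: LHS [L^2 M T^-2], RHS [L^2 M T^-2] → correct ✓
- p = m/v: LHS [L M T^-1], RHS [L^-1 M T] → incorrect ✗
- F = mv: LHS [L M T^-2], RHS [L M T^-1] → incorrect ✗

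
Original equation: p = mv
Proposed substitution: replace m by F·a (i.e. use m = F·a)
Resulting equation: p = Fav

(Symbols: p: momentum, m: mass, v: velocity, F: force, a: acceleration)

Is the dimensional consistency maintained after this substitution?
No

[m] = [M] and [F·a] = [L^2 M T^-4]. These differ, so the substitution replaces a quantity by one of different dimensions and the result p = Fav has LHS [L M T^-1] vs RHS [L^3 M T^-5] — inconsistent.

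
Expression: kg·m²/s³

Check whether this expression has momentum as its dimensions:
No

The expression kg·m²/s³ has dimensions [L^2 M T^-3], but momentum has dimensions [L M T^-1].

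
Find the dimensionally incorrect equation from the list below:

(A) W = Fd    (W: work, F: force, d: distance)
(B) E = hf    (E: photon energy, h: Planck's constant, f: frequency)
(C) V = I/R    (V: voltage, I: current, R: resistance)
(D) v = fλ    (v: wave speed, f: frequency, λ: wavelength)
(C) V = I/R

The equation (C) V = I/R is dimensionally incorrect.

LHS (V): [I^-1 L^2 M T^-3]
RHS (I/R): [I^3 L^-2 M^-1 T^3] ✗

The dimensions do not match. The other three equations balance.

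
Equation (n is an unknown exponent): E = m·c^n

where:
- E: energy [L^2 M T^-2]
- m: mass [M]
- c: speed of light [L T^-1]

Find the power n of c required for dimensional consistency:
n = 2

E has dimensions [L^2 M T^-2]; c has dimensions [L T^-1].
The rest of the RHS has dimensions [M], so c^n must supply [L^2 T^-2].
With n = 2: m·c^2 has dimensions [L^2 M T^-2], matching the LHS ✓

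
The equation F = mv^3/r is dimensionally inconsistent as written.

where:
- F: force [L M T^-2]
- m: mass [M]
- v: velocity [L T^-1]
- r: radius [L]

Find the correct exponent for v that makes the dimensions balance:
The exponent of v should be 2: F = mv^2/r

The LHS F has dimensions [L M T^-2]; v has dimensions [L T^-1].
As written, the RHS mv^3/r (exponent 3 on v) has dimensions [L^2 M T^-3], which does not match.
With exponent 2, the RHS mv^2/r has dimensions [L M T^-2], matching the LHS.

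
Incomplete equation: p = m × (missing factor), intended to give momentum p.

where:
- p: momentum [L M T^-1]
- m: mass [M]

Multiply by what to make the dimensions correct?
v (velocity), dimensions [L T^-1]

p has dimensions [L M T^-1] and m has dimensions [M].
The missing factor must have dimensions [L M T^-1] / [M] = [L T^-1], i.e. velocity (v).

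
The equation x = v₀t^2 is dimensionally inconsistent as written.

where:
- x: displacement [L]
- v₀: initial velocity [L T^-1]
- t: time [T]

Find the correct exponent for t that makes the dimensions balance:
The exponent of t should be 1: x = v₀t

The LHS x has dimensions [L]; t has dimensions [T].
As written, the RHS v₀t^2 (exponent 2 on t) has dimensions [L T], which does not match.
With exponent 1, the RHS v₀t has dimensions [L], matching the LHS.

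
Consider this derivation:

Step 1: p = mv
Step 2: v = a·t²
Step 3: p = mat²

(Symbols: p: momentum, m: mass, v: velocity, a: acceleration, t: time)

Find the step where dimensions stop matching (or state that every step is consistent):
Step 2

Step 1: p = mv → LHS [L M T^-1], RHS [L M T^-1] ✓
Step 2: v = a·t² → LHS [L T^-1], RHS [L] ✗

The first dimensional inconsistency appears in step 2: v = a·t²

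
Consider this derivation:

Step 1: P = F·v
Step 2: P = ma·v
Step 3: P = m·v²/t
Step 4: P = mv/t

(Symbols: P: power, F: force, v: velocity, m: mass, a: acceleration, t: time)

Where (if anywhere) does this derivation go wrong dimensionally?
Step 4

Step 1: P = F·v → LHS [L^2 M T^-3], RHS [L^2 M T^-3] ✓
Step 2: P = ma·v → LHS [L^2 M T^-3], RHS [L^2 M T^-3] ✓
Step 3: P = m·v²/t → LHS [L^2 M T^-3], RHS [L^2 M T^-3] ✓
Step 4: P = mv/t → LHS [L^2 M T^-3], RHS [L M T^-2] ✗

The first dimensional inconsistency appears in step 4: P = mv/t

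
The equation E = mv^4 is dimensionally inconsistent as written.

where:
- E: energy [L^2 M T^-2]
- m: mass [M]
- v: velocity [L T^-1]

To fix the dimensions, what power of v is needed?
The exponent of v should be 2: E = mv^2

The LHS E has dimensions [L^2 M T^-2]; v has dimensions [L T^-1].
As written, the RHS mv^4 (exponent 4 on v) has dimensions [L^4 M T^-4], which does not match.
With exponent 2, the RHS mv^2 has dimensions [L^2 M T^-2], matching the LHS.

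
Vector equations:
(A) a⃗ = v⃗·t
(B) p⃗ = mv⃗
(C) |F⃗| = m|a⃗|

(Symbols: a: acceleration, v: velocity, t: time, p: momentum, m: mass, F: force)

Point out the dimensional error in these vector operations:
(A) a⃗ = v⃗·t

(A) a⃗ = v⃗·t: LHS [L T^-2], RHS [L] ✗ — acceleration is velocity per time; should be v⃗/t
(B) p⃗ = mv⃗: LHS [L M T^-1], RHS [L M T^-1] ✓ — mass (scalar) times velocity (vector)
(C) |F⃗| = m|a⃗|: LHS [L M T^-2], RHS [L M T^-2] ✓ — magnitudes of vectors are scalars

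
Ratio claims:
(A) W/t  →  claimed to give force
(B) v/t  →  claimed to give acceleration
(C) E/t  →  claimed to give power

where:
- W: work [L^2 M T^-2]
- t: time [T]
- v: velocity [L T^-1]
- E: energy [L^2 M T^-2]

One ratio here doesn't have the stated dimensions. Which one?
(A) W/t does not give force

(A) W/t: [L^2 M T^-3] ≠ force [L M T^-2] ✗
(B) v/t: [L T^-2] = acceleration [L T^-2] ✓
(C) E/t: [L^2 M T^-3] = power [L^2 M T^-3] ✓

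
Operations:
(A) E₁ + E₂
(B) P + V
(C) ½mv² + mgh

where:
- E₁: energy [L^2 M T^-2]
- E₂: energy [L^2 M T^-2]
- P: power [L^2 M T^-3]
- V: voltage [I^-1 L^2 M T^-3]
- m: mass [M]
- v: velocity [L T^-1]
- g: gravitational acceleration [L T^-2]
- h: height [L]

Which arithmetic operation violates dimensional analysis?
(B) P + V

(A) E₁ + E₂: E₁ [L^2 M T^-2] and E₂ [L^2 M T^-2] — same dimensions ✓
(B) P + V: P [L^2 M T^-3] and V [I^-1 L^2 M T^-3] — different dimensions cannot be added/subtracted ✗
(C) ½mv² + mgh: ½mv² [L^2 M T^-2] and mgh [L^2 M T^-2] — same dimensions ✓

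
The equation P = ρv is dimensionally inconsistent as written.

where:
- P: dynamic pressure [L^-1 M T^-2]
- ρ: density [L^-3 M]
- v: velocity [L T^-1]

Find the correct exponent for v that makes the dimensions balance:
The exponent of v should be 2: P = ρv^2

The LHS P has dimensions [L^-1 M T^-2]; v has dimensions [L T^-1].
As written, the RHS ρv (exponent 1 on v) has dimensions [L^-2 M T^-1], which does not match.
With exponent 2, the RHS ρv^2 has dimensions [L^-1 M T^-2], matching the LHS.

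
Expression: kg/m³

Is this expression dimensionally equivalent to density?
Yes

The expression kg/m³ has dimensions [L^-3 M], which is exactly density [L^-3 M].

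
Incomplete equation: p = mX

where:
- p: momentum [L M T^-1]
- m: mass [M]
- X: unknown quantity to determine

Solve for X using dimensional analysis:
X = v (velocity), dimensions [L T^-1]

p has dimensions [L M T^-1]; the rest of the RHS (m) has dimensions [M].
So X must have dimensions [L T^-1] — X = v (velocity).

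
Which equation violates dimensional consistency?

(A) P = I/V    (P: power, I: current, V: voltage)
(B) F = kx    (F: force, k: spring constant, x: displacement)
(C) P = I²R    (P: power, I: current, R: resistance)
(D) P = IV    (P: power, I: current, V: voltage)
(A) P = I/V

The equation (A) P = I/V is dimensionally incorrect.

LHS (P): [L^2 M T^-3]
RHS (I/V): [I^2 L^-2 M^-1 T^3] ✗

The dimensions do not match. The other three equations balance.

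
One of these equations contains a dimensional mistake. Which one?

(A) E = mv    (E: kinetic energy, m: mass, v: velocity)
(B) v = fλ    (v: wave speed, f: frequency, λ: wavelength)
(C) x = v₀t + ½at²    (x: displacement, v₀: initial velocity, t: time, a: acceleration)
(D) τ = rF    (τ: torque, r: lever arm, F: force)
(A) E = mv

The equation (A) E = mv is dimensionally incorrect.

LHS (E): [L^2 M T^-2]
RHS (mv): [L M T^-1] ✗

The dimensions do not match. The other three equations balance.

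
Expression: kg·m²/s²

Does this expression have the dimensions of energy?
Yes

The expression kg·m²/s² has dimensions [L^2 M T^-2], which is exactly energy [L^2 M T^-2].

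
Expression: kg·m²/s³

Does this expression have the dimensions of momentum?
No

The expression kg·m²/s³ has dimensions [L^2 M T^-3], but momentum has dimensions [L M T^-1].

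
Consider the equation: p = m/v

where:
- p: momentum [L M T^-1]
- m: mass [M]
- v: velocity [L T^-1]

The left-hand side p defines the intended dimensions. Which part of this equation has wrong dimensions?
The right-hand side term m/v

p has dimensions [L M T^-1], but m/v has dimensions [L^-1 M T], so the term m/v is dimensionally wrong for p.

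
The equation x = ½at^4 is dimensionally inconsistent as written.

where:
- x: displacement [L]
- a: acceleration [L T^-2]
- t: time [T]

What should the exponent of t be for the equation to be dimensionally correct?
The exponent of t should be 2: x = ½at^2

The LHS x has dimensions [L]; t has dimensions [T].
As written, the RHS ½at^4 (exponent 4 on t) has dimensions [L T^2], which does not match.
With exponent 2, the RHS ½at^2 has dimensions [L], matching the LHS.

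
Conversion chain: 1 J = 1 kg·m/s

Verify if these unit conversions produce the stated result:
The chain is incorrect (it contains an error).

Incorrect: Joule is kg·m²/s², not kg·m/s (that is momentum)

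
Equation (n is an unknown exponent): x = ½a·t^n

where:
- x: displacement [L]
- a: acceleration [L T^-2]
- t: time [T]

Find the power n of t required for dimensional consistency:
n = 2

x has dimensions [L]; t has dimensions [T].
The rest of the RHS has dimensions [L T^-2], so t^n must supply [T^2].
With n = 2: ½a·t^2 has dimensions [L], matching the LHS ✓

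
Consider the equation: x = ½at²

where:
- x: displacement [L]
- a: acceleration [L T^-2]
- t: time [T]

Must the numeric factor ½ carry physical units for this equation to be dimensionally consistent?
No

x has dimensions [L] and at² already has dimensions [L], so the equation balances without ½ contributing any dimensions. ½ is a pure (dimensionless) number; changing or removing it would not affect dimensional consistency.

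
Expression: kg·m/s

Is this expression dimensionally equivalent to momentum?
Yes

The expression kg·m/s has dimensions [L M T^-1], which is exactly momentum [L M T^-1].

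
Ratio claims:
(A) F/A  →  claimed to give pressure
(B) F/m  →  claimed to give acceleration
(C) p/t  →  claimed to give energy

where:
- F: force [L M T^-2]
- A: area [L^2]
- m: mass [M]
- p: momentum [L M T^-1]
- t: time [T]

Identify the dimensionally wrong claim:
(C) p/t does not give energy

(A) F/A: [L^-1 M T^-2] = pressure [L^-1 M T^-2] ✓
(B) F/m: [L T^-2] = acceleration [L T^-2] ✓
(C) p/t: [L M T^-2] ≠ energy [L^2 M T^-2] ✗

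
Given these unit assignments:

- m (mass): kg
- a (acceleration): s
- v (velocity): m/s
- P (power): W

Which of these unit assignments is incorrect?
a

The variable a (acceleration) should have units m/s², not s.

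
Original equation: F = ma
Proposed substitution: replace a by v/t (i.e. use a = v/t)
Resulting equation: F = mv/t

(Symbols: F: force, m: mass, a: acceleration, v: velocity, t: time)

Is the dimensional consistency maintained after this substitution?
Yes

[a] = [L T^-2] and [v/t] = [L T^-2]. These match, so the substitution replaces a quantity by one of the same dimensions and the result F = mv/t has LHS [L M T^-2] vs RHS [L M T^-2] — still consistent.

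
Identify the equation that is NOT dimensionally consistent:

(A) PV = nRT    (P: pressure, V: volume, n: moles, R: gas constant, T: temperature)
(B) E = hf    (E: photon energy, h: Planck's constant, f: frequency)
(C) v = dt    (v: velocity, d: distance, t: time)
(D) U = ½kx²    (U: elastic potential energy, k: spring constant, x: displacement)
(C) v = dt

The equation (C) v = dt is dimensionally incorrect.

LHS (v): [L T^-1]
RHS (dt): [L T] ✗

The dimensions do not match. The other three equations balance.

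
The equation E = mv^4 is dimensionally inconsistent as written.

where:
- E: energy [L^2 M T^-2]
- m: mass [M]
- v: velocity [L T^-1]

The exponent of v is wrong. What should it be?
The exponent of v should be 2: E = mv^2

The LHS E has dimensions [L^2 M T^-2]; v has dimensions [L T^-1].
As written, the RHS mv^4 (exponent 4 on v) has dimensions [L^4 M T^-4], which does not match.
With exponent 2, the RHS mv^2 has dimensions [L^2 M T^-2], matching the LHS.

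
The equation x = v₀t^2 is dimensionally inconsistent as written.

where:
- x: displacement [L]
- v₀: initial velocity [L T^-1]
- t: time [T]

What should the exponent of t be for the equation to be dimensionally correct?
The exponent of t should be 1: x = v₀t

The LHS x has dimensions [L]; t has dimensions [T].
As written, the RHS v₀t^2 (exponent 2 on t) has dimensions [L T], which does not match.
With exponent 1, the RHS v₀t has dimensions [L], matching the LHS.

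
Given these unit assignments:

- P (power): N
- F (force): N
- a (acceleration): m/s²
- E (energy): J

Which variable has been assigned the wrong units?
P

The variable P (power) should have units W, not N.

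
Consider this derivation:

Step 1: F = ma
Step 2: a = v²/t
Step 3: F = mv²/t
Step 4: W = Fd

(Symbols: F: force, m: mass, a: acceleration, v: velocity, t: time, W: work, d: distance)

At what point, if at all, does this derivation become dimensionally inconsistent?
Step 2

Step 1: F = ma → LHS [L M T^-2], RHS [L M T^-2] ✓
Step 2: a = v²/t → LHS [L T^-2], RHS [L^2 T^-3] ✗

The first dimensional inconsistency appears in step 2: a = v²/t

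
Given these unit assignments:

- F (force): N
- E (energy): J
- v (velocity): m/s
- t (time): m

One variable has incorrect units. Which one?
t

The variable t (time) should have units s, not m.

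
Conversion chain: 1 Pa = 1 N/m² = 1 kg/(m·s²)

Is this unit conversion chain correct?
The chain is correct (no errors).

Correct: Pascal is Newton per square meter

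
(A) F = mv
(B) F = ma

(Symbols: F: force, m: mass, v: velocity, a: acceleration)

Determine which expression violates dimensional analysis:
(A)

(A) F = mv: LHS [L M T^-2], RHS [L M T^-1] ✗
(B) F = ma: LHS [L M T^-2], RHS [L M T^-2] ✓

Expression (A) F = mv is dimensionally incorrect.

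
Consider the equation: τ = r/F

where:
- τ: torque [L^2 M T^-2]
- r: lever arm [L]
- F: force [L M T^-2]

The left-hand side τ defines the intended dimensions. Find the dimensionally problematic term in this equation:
The right-hand side term r/F

τ has dimensions [L^2 M T^-2], but r/F has dimensions [M^-1 T^2], so the term r/F is dimensionally wrong for τ.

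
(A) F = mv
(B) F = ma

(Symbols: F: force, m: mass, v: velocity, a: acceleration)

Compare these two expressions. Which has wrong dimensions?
(A)

(A) F = mv: LHS [L M T^-2], RHS [L M T^-1] ✗
(B) F = ma: LHS [L M T^-2], RHS [L M T^-2] ✓

Expression (A) F = mv is dimensionally incorrect.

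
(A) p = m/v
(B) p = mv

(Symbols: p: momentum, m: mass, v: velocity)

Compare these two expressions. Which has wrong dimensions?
(A)

(A) p = m/v: LHS [L M T^-1], RHS [L^-1 M T] ✗
(B) p = mv: LHS [L M T^-1], RHS [L M T^-1] ✓

Expression (A) p = m/v is dimensionally incorrect.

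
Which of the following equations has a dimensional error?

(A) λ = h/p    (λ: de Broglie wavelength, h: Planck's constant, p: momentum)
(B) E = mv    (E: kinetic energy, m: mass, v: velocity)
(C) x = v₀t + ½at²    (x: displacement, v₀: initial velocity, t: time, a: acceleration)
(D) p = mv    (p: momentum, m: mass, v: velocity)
(B) E = mv

The equation (B) E = mv is dimensionally incorrect.

LHS (E): [L^2 M T^-2]
RHS (mv): [L M T^-1] ✗

The dimensions do not match. The other three equations balance.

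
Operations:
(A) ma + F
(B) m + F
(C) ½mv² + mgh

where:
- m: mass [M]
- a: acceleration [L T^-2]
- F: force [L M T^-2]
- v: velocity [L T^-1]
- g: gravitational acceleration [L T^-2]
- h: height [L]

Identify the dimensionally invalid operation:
(B) m + F

(A) ma + F: ma [L M T^-2] and F [L M T^-2] — same dimensions ✓
(B) m + F: m [M] and F [L M T^-2] — different dimensions cannot be added/subtracted ✗
(C) ½mv² + mgh: ½mv² [L^2 M T^-2] and mgh [L^2 M T^-2] — same dimensions ✓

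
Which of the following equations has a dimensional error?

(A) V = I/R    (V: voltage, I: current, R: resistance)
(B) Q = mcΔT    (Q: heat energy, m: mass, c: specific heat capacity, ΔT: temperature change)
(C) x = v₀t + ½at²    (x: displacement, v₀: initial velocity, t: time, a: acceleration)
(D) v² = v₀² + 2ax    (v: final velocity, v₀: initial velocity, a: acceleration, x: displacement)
(A) V = I/R

The equation (A) V = I/R is dimensionally incorrect.

LHS (V): [I^-1 L^2 M T^-3]
RHS (I/R): [I^3 L^-2 M^-1 T^3] ✗

The dimensions do not match. The other three equations balance.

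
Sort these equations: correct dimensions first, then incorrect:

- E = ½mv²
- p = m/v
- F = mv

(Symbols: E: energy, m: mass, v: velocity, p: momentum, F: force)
Dimensionally correct: E = ½mv²
Dimensionally incorrect: p = m/v, F = mv
Ordered (correct first, then incorrect): E = ½mv², p = m/v, F = mv

- E = ½mv²: LHS [L^2 M T^-2], RHS [L^2 M T^-2] → correct ✓
- p = m/v: LHS [L M T^-1], RHS [L^-1 M T] → incorrect ✗
- F = mv: LHS [L M T^-2], RHS [L M T^-1] → incorrect ✗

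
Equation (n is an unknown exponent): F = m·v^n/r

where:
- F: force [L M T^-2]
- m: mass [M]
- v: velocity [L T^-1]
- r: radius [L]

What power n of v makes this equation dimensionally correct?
n = 2

F has dimensions [L M T^-2]; v has dimensions [L T^-1].
The rest of the RHS has dimensions [L^-1 M], so v^n must supply [L^2 T^-2].
With n = 2: m·v^2/r has dimensions [L M T^-2], matching the LHS ✓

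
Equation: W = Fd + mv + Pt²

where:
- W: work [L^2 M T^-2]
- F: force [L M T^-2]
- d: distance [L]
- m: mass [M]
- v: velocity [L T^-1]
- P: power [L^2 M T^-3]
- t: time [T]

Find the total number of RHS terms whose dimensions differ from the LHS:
2

LHS W: [L^2 M T^-2]
- Fd: [L^2 M T^-2] ✓
- mv: [L M T^-1] ✗
- Pt²: [L^2 M T^-1] ✗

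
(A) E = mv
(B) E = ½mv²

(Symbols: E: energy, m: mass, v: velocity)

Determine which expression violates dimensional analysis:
(A)

(A) E = mv: LHS [L^2 M T^-2], RHS [L M T^-1] ✗
(B) E = ½mv²: LHS [L^2 M T^-2], RHS [L^2 M T^-2] ✓

Expression (A) E = mv is dimensionally incorrect.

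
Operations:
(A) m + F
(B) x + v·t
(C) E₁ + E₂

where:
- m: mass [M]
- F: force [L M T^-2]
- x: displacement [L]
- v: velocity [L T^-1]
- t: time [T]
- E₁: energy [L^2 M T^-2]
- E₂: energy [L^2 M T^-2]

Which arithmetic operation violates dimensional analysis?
(A) m + F

(A) m + F: m [M] and F [L M T^-2] — different dimensions cannot be added/subtracted ✗
(B) x + v·t: x [L] and v·t [L] — same dimensions ✓
(C) E₁ + E₂: E₁ [L^2 M T^-2] and E₂ [L^2 M T^-2] — same dimensions ✓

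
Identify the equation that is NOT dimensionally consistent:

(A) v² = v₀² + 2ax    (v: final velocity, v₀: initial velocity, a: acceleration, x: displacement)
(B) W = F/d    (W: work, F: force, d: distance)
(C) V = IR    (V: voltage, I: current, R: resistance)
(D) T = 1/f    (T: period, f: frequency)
(B) W = F/d

The equation (B) W = F/d is dimensionally incorrect.

LHS (W): [L^2 M T^-2]
RHS (F/d): [M T^-2] ✗

The dimensions do not match. The other three equations balance.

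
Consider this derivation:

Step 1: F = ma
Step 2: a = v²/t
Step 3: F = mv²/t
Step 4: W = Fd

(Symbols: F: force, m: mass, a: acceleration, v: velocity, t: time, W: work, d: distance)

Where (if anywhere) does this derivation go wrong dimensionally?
Step 2

Step 1: F = ma → LHS [L M T^-2], RHS [L M T^-2] ✓
Step 2: a = v²/t → LHS [L T^-2], RHS [L^2 T^-3] ✗

The first dimensional inconsistency appears in step 2: a = v²/t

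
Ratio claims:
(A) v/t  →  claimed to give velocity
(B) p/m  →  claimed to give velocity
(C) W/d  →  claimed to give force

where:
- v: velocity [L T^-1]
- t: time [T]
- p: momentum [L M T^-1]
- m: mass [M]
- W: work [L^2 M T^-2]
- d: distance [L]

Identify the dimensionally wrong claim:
(A) v/t does not give velocity

(A) v/t: [L T^-2] ≠ velocity [L T^-1] ✗
(B) p/m: [L T^-1] = velocity [L T^-1] ✓
(C) W/d: [L M T^-2] = force [L M T^-2] ✓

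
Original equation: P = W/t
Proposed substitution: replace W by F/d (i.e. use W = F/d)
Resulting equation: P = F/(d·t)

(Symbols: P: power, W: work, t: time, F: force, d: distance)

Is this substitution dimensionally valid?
No

[W] = [L^2 M T^-2] and [F/d] = [M T^-2]. These differ, so the substitution replaces a quantity by one of different dimensions and the result P = F/(d·t) has LHS [L^2 M T^-3] vs RHS [M T^-3] — inconsistent.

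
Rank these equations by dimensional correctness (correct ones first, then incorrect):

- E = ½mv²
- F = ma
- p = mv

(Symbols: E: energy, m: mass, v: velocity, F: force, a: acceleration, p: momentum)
Dimensionally correct: E = ½mv², F = ma, p = mv
Dimensionally incorrect: none
Ordered (correct first, then incorrect): E = ½mv², F = ma, p = mv

- E = ½mv²: LHS [L^2 M T^-2], RHS [L^2 M T^-2] → correct ✓
- F = ma: LHS [L M T^-2], RHS [L M T^-2] → correct ✓
- p = mv: LHS [L M T^-1], RHS [L M T^-1] → correct ✓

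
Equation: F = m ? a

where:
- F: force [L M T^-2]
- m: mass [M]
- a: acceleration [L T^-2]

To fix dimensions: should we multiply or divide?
multiplication (×): F = m × a

F [L M T^-2]; m [M]; a [L T^-2].
m × a → [L M T^-2] ✓
m ÷ a → [L^-1 M T^2] ✗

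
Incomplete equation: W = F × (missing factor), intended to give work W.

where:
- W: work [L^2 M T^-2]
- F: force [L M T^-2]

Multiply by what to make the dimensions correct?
d (distance), dimensions [L]

W has dimensions [L^2 M T^-2] and F has dimensions [L M T^-2].
The missing factor must have dimensions [L^2 M T^-2] / [L M T^-2] = [L], i.e. distance (d).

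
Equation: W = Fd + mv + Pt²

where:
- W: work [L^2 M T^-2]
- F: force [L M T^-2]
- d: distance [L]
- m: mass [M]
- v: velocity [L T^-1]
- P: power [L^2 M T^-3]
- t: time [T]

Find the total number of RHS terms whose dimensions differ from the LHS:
2

LHS W: [L^2 M T^-2]
- Fd: [L^2 M T^-2] ✓
- mv: [L M T^-1] ✗
- Pt²: [L^2 M T^-1] ✗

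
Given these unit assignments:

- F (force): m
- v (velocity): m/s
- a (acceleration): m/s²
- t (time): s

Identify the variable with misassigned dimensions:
F

The variable F (force) should have units N, not m.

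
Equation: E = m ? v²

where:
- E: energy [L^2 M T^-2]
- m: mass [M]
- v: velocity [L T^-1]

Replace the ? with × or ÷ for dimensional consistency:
multiplication (×): E = m × v²

E [L^2 M T^-2]; m [M]; v² [L^2 T^-2].
m × v² → [L^2 M T^-2] ✓
m ÷ v² → [L^-2 M T^2] ✗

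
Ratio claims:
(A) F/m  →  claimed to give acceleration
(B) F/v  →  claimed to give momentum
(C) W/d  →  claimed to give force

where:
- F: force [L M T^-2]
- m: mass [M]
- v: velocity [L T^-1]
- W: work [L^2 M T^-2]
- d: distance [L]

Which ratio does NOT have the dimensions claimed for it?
(B) F/v does not give momentum

(A) F/m: [L T^-2] = acceleration [L T^-2] ✓
(B) F/v: [M T^-1] ≠ momentum [L M T^-1] ✗
(C) W/d: [L M T^-2] = force [L M T^-2] ✓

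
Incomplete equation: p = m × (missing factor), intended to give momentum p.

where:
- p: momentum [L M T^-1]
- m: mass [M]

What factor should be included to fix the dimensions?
v (velocity), dimensions [L T^-1]

p has dimensions [L M T^-1] and m has dimensions [M].
The missing factor must have dimensions [L M T^-1] / [M] = [L T^-1], i.e. velocity (v).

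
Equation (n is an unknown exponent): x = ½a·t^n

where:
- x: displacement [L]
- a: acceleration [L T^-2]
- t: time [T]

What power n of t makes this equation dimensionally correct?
n = 2

x has dimensions [L]; t has dimensions [T].
The rest of the RHS has dimensions [L T^-2], so t^n must supply [T^2].
With n = 2: ½a·t^2 has dimensions [L], matching the LHS ✓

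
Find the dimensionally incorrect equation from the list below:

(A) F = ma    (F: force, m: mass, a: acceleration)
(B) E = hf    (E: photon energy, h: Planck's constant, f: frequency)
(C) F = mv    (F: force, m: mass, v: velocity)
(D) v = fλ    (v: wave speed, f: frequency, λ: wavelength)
(C) F = mv

The equation (C) F = mv is dimensionally incorrect.

LHS (F): [L M T^-2]
RHS (mv): [L M T^-1] ✗

The dimensions do not match. The other three equations balance.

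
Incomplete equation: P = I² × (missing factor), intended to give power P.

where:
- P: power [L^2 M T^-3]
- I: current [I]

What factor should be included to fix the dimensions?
R (resistance), dimensions [I^-2 L^2 M T^-3]

P has dimensions [L^2 M T^-3] and I² has dimensions [I^2].
The missing factor must have dimensions [L^2 M T^-3] / [I^2] = [I^-2 L^2 M T^-3], i.e. resistance (R).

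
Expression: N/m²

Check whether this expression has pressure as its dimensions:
Yes

The expression N/m² has dimensions [L^-1 M T^-2], which is exactly pressure [L^-1 M T^-2].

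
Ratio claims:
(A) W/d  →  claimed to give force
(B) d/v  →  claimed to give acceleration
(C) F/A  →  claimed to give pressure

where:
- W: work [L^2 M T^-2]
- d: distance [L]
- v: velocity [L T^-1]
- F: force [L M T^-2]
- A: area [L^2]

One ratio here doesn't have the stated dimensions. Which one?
(B) d/v does not give acceleration

(A) W/d: [L M T^-2] = force [L M T^-2] ✓
(B) d/v: [T] ≠ acceleration [L T^-2] ✗
(C) F/A: [L^-1 M T^-2] = pressure [L^-1 M T^-2] ✓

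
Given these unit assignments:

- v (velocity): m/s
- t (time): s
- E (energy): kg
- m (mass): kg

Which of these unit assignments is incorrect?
E

The variable E (energy) should have units J, not kg.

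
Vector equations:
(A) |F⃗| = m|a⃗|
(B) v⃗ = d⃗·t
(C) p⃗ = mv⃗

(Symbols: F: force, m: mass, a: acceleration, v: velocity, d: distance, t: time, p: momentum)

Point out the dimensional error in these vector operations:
(B) v⃗ = d⃗·t

(A) |F⃗| = m|a⃗|: LHS [L M T^-2], RHS [L M T^-2] ✓ — magnitudes of vectors are scalars
(B) v⃗ = d⃗·t: LHS [L T^-1], RHS [L T] ✗ — velocity is displacement per time; should be d⃗/t
(C) p⃗ = mv⃗: LHS [L M T^-1], RHS [L M T^-1] ✓ — mass (scalar) times velocity (vector)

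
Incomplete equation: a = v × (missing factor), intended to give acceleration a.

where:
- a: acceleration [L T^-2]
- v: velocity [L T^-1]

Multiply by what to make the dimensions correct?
1/t (inverse time), dimensions [T^-1]

a has dimensions [L T^-2] and v has dimensions [L T^-1].
The missing factor must have dimensions [L T^-2] / [L T^-1] = [T^-1], i.e. inverse time (1/t).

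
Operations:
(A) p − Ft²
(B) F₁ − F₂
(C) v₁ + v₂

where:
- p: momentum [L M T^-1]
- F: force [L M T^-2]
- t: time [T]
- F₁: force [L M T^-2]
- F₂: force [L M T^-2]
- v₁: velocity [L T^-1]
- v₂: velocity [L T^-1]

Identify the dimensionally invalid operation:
(A) p − Ft²

(A) p − Ft²: p [L M T^-1] and Ft² [L M] — different dimensions cannot be added/subtracted ✗
(B) F₁ − F₂: F₁ [L M T^-2] and F₂ [L M T^-2] — same dimensions ✓
(C) v₁ + v₂: v₁ [L T^-1] and v₂ [L T^-1] — same dimensions ✓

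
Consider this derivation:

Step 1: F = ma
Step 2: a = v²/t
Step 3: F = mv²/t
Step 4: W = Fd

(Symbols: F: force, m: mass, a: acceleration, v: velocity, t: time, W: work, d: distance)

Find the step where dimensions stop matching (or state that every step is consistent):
Step 2

Step 1: F = ma → LHS [L M T^-2], RHS [L M T^-2] ✓
Step 2: a = v²/t → LHS [L T^-2], RHS [L^2 T^-3] ✗

The first dimensional inconsistency appears in step 2: a = v²/t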